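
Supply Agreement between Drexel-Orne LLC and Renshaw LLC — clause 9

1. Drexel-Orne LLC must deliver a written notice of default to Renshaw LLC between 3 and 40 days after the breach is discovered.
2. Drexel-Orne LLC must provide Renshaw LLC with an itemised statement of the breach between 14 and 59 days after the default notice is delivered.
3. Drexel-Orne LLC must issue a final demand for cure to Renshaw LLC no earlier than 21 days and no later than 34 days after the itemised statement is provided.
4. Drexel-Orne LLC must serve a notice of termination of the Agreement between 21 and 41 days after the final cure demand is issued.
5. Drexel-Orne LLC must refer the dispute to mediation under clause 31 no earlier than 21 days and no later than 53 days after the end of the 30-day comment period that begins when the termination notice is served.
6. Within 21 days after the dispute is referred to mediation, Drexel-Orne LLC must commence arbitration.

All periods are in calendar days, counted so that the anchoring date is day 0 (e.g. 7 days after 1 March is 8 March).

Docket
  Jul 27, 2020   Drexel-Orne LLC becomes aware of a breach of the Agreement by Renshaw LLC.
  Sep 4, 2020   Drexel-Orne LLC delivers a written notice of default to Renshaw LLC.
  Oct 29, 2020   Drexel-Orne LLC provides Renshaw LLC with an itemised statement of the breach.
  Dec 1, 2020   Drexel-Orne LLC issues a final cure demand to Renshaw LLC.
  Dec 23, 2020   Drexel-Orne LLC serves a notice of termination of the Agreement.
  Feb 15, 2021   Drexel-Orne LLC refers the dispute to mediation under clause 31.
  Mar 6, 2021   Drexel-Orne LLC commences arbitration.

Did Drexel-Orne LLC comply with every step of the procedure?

Step 1 — 3 and 40 days from Jul 27, 2020 (when the breach is discovered) are Jul 30, 2020 and Sep 5, 2020 respectively; Sep 4, 2020 falls inside that range.
Step 2 — 14 and 59 days from Sep 4, 2020 (when the default notice is delivered) are Sep 18, 2020 and Nov 2, 2020 respectively; done Oct 29, 2020 — within the window.
Step 3 — 21 and 34 days from Oct 29, 2020 (when the itemised statement is provided) are Nov 19, 2020 and Dec 2, 2020 respectively; Dec 1, 2020 falls inside that range.
Step 4 — 21 and 41 days from Dec 1, 2020 (when the final cure demand is issued) are Dec 22, 2020 and Jan 11, 2021 respectively; Dec 23, 2020 falls inside that range.
Step 5 — 21 and 53 days from Jan 22, 2021 (end of the 30-day comment period, which began when the termination notice is served on Dec 23, 2020) are Feb 12, 2021 and Mar 16, 2021 respectively; Feb 15, 2021 falls inside that range.
Step 6 — counting 21 days from Feb 15, 2021 (when the dispute is referred to mediation) gives a deadline of Mar 8, 2021; done Mar 6, 2021 — timely.

Yes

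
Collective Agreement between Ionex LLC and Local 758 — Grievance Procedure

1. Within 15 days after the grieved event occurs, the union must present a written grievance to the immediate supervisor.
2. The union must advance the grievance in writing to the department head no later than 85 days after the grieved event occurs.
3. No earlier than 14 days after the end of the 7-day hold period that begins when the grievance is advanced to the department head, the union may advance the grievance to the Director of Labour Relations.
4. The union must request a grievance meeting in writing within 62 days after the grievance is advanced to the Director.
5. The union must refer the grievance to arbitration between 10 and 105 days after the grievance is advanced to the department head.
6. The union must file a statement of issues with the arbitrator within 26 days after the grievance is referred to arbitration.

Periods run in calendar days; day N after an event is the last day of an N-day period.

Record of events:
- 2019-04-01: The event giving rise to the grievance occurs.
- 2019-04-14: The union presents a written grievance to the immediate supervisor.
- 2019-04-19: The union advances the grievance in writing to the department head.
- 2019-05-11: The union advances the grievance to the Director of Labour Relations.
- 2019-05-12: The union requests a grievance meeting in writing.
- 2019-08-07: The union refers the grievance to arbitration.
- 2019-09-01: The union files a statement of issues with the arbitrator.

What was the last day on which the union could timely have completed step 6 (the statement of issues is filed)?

2019-09-02

Step 6 runs from 2019-08-07, when the grievance is referred to arbitration. 26 days after 2019-08-07 is 2019-09-02.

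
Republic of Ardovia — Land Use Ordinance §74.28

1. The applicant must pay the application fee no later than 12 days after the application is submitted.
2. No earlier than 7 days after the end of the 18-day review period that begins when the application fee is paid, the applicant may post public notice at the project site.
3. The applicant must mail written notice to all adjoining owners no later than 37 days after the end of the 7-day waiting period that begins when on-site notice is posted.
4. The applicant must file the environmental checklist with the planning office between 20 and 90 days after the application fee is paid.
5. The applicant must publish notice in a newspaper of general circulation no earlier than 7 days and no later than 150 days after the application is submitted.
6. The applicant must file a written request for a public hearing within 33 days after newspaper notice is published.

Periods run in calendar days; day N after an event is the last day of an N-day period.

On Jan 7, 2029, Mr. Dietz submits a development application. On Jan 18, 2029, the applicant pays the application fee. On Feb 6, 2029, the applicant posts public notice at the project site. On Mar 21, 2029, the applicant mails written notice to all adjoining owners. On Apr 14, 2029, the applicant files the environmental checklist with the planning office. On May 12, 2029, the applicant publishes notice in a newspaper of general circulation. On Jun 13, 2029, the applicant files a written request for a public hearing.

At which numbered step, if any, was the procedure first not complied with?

Step 2

(1) due by Jan 7, 2029 + 12 days = Jan 19, 2029; done Jan 18, 2029 — timely.
(2) permitted from Feb 5, 2029 + 7 days = Feb 12, 2029 onward; done Feb 6, 2029 — 6 days too early.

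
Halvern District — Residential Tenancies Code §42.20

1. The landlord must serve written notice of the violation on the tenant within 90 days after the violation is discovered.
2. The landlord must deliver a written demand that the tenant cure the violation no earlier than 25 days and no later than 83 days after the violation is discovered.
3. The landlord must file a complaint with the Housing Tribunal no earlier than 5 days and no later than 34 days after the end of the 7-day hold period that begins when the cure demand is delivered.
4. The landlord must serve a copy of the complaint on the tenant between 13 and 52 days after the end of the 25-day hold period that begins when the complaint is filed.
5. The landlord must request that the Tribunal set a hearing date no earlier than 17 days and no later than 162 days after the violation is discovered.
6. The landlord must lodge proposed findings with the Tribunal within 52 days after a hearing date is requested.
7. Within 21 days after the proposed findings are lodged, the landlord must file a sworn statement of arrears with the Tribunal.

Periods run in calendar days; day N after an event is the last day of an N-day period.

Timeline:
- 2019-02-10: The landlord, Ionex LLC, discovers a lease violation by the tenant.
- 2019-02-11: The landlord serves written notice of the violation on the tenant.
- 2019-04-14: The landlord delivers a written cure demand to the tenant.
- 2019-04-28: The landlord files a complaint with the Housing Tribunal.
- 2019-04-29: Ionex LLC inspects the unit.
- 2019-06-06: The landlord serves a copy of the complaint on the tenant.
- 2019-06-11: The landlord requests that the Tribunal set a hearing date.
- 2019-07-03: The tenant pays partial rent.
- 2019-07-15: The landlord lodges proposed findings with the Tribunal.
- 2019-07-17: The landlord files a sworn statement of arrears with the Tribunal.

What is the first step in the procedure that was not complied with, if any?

(1) due by 2019-02-10 + 90 days = 2019-05-11; 2019-02-11 is within that limit.
(2) the permitted window runs from 2019-02-10 + 25 = 2019-03-07 to 2019-02-10 + 83 = 2019-05-04; done 2019-04-14 — within the window.
(3) the permitted window runs from 2019-04-21 + 5 = 2019-04-26 to 2019-04-21 + 34 = 2019-05-25; done 2019-04-28, which is between those dates.
(4) the permitted window runs from 2019-05-23 + 13 = 2019-06-05 to 2019-05-23 + 52 = 2019-07-14; done 2019-06-06, which is between those dates.
(5) the permitted window runs from 2019-02-10 + 17 = 2019-02-27 to 2019-02-10 + 162 = 2019-07-22; done 2019-06-11, which is between those dates.
(6) due by 2019-06-11 + 52 days = 2019-08-02; completed 2019-07-15, before the deadline.
(7) due by 2019-07-15 + 21 days = 2019-08-05; 2019-07-17 is within that limit.

None — every step was satisfied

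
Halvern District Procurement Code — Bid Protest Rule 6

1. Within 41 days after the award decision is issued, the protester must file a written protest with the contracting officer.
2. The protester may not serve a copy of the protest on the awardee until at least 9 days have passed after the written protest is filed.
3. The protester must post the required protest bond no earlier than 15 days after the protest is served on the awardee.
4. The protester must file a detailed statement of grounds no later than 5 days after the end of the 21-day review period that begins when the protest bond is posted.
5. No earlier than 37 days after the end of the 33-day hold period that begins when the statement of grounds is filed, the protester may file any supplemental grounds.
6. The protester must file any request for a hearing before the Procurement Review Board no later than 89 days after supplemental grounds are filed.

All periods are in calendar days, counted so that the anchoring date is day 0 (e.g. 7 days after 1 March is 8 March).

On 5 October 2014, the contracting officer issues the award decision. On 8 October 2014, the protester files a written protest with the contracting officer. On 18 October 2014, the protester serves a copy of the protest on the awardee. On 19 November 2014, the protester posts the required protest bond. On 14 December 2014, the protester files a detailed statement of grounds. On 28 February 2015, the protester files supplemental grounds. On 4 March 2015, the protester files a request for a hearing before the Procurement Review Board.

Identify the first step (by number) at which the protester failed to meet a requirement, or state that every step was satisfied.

None — every step was satisfied

Step 1: 41 days after 5 October 2014 (when the award decision is issued) is 15 November 2014; done 8 October 2014 — timely.
Step 2: the earliest permitted date is 9 days after 8 October 2014 (when the written protest is filed), i.e. 17 October 2014; done 18 October 2014, after the minimum wait.
Step 3: the earliest permitted date is 15 days after 18 October 2014 (when the protest is served on the awardee), i.e. 2 November 2014; done 19 November 2014 — permitted.
Step 4: 5 days after 10 December 2014 (end of the 21-day review period, which began when the protest bond is posted on 19 November 2014) is 15 December 2014; done 14 December 2014 — timely.
Step 5: the earliest permitted date is 37 days after 16 January 2015 (end of the 33-day hold period, which began when the statement of grounds is filed on 14 December 2014), i.e. 22 February 2015; done 28 February 2015, after the minimum wait.
Step 6: 89 days after 28 February 2015 (when supplemental grounds are filed) is 28 May 2015; completed 4 March 2015, before the deadline.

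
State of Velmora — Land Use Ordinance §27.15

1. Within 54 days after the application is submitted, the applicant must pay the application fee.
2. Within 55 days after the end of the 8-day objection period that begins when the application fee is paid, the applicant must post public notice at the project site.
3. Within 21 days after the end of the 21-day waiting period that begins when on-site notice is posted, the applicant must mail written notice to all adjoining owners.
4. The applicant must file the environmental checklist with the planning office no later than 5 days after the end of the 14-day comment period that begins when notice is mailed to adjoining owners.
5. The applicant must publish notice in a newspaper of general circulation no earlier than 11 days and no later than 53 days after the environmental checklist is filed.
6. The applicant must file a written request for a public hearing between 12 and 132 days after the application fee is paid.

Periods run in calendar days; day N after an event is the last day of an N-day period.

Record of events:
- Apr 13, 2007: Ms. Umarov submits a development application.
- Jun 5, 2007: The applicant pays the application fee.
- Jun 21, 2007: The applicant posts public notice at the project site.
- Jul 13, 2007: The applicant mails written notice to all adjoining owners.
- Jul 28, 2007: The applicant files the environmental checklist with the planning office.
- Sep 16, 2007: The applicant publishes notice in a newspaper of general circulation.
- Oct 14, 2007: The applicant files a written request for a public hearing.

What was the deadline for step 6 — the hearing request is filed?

Oct 15, 2007

Step 6 runs from Jun 5, 2007, when the application fee is paid. The window is 12–132 days after Jun 5, 2007; it closes on Oct 15, 2007.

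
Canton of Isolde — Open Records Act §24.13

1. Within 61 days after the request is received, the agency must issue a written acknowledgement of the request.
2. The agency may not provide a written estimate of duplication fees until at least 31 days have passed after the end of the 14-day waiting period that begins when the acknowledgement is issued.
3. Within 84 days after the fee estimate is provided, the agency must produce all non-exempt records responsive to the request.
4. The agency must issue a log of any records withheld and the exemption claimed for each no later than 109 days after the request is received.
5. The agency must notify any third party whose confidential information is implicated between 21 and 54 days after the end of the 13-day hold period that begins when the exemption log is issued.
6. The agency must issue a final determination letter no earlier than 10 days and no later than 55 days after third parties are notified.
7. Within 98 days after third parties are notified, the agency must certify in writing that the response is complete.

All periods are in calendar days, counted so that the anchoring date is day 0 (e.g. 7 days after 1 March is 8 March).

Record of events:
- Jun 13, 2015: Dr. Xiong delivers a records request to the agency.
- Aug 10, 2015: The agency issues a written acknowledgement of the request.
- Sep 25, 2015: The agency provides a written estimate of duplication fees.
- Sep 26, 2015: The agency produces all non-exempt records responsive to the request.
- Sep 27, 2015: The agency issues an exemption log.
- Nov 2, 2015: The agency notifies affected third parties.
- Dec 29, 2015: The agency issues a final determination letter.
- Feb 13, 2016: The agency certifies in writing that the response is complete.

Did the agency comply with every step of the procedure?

(1) due by Jun 13, 2015 + 61 days = Aug 13, 2015; done Aug 10, 2015 — timely.
(2) permitted from Aug 24, 2015 + 31 days = Sep 24, 2015 onward; done Sep 25, 2015 — permitted.
(3) due by Sep 25, 2015 + 84 days = Dec 18, 2015; completed Sep 26, 2015, before the deadline.
(4) due by Jun 13, 2015 + 109 days = Sep 30, 2015; completed Sep 27, 2015, before the deadline.
(5) the permitted window runs from Oct 10, 2015 + 21 = Oct 31, 2015 to Oct 10, 2015 + 54 = Dec 3, 2015; done Nov 2, 2015, which is between those dates.
(6) the permitted window runs from Nov 2, 2015 + 10 = Nov 12, 2015 to Nov 2, 2015 + 55 = Dec 27, 2015; Dec 29, 2015 is 2 days past the end of the window.

No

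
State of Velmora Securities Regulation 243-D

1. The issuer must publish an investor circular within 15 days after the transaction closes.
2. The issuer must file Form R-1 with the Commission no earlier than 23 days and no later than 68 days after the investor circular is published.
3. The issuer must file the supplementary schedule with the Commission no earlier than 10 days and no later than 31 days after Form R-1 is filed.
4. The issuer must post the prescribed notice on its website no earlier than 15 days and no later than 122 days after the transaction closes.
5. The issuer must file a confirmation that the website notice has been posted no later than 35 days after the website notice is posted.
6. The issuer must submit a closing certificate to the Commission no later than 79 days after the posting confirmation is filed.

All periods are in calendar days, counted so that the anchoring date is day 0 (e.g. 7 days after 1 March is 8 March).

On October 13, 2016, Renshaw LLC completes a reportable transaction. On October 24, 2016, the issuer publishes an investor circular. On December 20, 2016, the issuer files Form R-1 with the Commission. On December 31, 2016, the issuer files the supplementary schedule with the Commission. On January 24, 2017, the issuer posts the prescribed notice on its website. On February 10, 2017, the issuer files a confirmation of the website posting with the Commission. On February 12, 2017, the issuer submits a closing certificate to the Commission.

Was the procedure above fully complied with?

Yes

Step 1: 15 days after October 13, 2016 (when the transaction closes) is October 28, 2016; done October 24, 2016 — timely.
Step 2: the window is 23–68 days after October 24, 2016 (when the investor circular is published), so November 16, 2016 through December 31, 2016; December 20, 2016 falls inside that range.
Step 3: the window is 10–31 days after December 20, 2016 (when Form R-1 is filed), so December 30, 2016 through January 20, 2017; done December 31, 2016 — within the window.
Step 4: the window is 15–122 days after October 13, 2016 (when the transaction closes), so October 28, 2016 through February 12, 2017; January 24, 2017 falls inside that range.
Step 5: 35 days after January 24, 2017 (when the website notice is posted) is February 28, 2017; completed February 10, 2017, before the deadline.
Step 6: 79 days after February 10, 2017 (when the posting confirmation is filed) is April 30, 2017; February 12, 2017 is within that limit.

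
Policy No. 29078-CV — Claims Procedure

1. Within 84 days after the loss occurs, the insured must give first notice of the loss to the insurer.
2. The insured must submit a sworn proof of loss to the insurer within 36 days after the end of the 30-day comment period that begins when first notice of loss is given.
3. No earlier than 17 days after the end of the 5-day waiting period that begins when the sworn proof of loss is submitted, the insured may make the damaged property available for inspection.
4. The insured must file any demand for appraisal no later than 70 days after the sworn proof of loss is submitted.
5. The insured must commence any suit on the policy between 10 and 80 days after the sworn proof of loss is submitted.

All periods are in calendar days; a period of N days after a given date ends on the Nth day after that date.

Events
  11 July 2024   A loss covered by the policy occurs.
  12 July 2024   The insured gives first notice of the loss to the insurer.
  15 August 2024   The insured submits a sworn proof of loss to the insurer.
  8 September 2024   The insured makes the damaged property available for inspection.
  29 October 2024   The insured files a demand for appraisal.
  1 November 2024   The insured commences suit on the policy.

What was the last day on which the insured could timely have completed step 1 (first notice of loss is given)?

Step 1 runs from 11 July 2024, when the loss occurs. 84 days after 11 July 2024 is 3 October 2024.

3 October 2024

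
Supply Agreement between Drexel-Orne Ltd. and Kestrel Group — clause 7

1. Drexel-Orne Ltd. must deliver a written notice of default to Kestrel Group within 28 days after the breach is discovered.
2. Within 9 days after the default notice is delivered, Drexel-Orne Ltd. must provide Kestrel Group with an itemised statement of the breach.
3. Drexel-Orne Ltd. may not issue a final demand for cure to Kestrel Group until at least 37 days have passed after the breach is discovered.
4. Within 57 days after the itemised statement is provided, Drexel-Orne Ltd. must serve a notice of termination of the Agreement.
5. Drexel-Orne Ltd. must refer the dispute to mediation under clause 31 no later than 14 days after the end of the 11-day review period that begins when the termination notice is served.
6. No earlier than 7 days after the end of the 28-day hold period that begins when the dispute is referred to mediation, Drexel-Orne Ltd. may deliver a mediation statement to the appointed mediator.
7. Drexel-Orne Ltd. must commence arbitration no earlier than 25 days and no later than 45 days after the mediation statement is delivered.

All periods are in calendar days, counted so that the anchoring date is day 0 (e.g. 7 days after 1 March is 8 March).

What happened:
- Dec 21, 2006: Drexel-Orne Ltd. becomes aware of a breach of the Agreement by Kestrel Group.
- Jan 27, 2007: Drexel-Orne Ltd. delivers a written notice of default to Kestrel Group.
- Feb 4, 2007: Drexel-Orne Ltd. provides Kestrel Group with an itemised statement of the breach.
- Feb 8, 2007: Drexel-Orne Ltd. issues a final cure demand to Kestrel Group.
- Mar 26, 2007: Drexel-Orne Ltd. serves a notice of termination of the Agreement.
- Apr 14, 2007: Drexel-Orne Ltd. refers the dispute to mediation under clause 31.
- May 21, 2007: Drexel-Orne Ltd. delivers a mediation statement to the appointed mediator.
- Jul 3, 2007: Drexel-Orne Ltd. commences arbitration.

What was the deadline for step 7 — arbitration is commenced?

Jul 5, 2007

Step 7 runs from May 21, 2007, when the mediation statement is delivered. The window is 25–45 days after May 21, 2007; it closes on Jul 5, 2007.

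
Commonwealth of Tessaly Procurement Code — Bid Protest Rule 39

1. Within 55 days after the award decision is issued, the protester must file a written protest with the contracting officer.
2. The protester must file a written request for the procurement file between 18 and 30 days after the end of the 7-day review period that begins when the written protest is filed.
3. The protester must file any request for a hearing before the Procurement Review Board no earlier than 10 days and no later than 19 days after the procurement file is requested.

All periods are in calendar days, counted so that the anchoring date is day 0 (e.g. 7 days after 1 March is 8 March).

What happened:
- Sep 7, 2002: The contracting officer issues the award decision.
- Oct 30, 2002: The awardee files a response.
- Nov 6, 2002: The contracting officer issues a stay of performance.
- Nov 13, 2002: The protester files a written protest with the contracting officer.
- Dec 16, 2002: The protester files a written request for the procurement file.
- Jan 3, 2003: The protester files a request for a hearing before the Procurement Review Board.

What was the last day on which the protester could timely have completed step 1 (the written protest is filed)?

Step 1 runs from Sep 7, 2002, when the award decision is issued. 55 days after Sep 7, 2002 is Nov 1, 2002.

Nov 1, 2002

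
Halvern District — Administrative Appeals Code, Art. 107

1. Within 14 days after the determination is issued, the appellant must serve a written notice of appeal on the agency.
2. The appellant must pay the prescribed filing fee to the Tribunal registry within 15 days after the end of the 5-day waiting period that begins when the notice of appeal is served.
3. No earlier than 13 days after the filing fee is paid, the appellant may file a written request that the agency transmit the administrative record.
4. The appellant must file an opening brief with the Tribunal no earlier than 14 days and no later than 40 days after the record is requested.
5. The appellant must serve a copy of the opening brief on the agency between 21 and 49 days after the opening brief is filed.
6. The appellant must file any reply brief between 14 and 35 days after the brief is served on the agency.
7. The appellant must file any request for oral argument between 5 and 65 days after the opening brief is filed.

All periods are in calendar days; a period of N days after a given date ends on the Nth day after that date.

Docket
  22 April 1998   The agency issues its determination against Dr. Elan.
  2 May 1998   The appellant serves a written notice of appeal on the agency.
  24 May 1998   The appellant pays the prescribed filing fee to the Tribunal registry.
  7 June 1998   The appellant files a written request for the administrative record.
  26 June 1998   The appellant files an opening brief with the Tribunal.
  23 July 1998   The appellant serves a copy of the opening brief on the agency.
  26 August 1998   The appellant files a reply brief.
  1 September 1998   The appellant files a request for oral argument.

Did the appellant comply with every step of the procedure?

No

Step 1: 14 days after 22 April 1998 (when the determination is issued) is 6 May 1998; completed 2 May 1998, before the deadline.
Step 2: 15 days after 7 May 1998 (end of the 5-day waiting period, which began when the notice of appeal is served on 2 May 1998) is 22 May 1998; not done until 24 May 1998, 2 days after the deadline.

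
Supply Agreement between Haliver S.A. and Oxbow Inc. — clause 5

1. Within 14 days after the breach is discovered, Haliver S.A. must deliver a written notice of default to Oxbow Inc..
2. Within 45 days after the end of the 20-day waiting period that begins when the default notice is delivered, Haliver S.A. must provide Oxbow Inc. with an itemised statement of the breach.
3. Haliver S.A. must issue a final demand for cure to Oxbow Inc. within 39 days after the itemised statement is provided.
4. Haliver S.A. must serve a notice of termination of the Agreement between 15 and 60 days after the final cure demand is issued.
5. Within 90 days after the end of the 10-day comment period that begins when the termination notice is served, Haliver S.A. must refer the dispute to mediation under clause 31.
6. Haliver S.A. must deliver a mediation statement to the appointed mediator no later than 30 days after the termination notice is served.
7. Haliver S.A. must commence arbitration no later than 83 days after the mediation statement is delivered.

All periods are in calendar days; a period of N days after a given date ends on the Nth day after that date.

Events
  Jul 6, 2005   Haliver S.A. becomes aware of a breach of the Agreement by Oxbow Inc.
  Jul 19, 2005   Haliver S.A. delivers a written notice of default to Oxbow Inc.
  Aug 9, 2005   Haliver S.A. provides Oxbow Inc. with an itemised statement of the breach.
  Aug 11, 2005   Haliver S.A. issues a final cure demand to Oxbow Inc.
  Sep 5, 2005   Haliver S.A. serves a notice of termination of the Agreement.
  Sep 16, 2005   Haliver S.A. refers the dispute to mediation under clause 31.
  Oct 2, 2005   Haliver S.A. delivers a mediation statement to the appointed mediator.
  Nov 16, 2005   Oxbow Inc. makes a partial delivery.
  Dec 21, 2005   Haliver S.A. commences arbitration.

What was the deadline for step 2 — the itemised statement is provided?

The default notice is delivered on Jul 19, 2005; the 20-day waiting period therefore ends Aug 8, 2005, and step 2 runs from that date. 45 days after Aug 8, 2005 is Sep 22, 2005.

Sep 22, 2005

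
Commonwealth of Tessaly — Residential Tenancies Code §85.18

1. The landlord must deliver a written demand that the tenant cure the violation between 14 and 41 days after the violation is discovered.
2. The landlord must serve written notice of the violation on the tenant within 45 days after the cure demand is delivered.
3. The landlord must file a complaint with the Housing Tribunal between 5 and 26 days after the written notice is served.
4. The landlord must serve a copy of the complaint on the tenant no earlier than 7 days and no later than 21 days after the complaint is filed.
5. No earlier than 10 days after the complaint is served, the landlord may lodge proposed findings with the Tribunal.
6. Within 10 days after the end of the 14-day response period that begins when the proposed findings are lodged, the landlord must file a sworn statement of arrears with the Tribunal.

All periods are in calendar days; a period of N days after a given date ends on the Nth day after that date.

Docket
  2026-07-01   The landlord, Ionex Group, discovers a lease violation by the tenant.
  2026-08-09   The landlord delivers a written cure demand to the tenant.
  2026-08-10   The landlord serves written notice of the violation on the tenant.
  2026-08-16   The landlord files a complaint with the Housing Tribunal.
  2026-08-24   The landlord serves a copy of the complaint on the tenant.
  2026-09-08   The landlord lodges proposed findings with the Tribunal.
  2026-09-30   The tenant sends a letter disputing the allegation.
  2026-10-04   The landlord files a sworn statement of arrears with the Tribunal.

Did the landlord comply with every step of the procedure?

No

Step 1: the window is 14–41 days after 2026-07-01 (when the violation is discovered), so 2026-07-15 through 2026-08-11; done 2026-08-09 — within the window.
Step 2: 45 days after 2026-08-09 (when the cure demand is delivered) is 2026-09-23; done 2026-08-10 — timely.
Step 3: the window is 5–26 days after 2026-08-10 (when the written notice is served), so 2026-08-15 through 2026-09-05; done 2026-08-16, which is between those dates.
Step 4: the window is 7–21 days after 2026-08-16 (when the complaint is filed), so 2026-08-23 through 2026-09-06; done 2026-08-24, which is between those dates.
Step 5: the earliest permitted date is 10 days after 2026-08-24 (when the complaint is served), i.e. 2026-09-03; 2026-09-08 is on or after that date.
Step 6: 10 days after 2026-09-22 (end of the 14-day response period, which began when the proposed findings are lodged on 2026-09-08) is 2026-10-02; not done until 2026-10-04, 2 days after the deadline.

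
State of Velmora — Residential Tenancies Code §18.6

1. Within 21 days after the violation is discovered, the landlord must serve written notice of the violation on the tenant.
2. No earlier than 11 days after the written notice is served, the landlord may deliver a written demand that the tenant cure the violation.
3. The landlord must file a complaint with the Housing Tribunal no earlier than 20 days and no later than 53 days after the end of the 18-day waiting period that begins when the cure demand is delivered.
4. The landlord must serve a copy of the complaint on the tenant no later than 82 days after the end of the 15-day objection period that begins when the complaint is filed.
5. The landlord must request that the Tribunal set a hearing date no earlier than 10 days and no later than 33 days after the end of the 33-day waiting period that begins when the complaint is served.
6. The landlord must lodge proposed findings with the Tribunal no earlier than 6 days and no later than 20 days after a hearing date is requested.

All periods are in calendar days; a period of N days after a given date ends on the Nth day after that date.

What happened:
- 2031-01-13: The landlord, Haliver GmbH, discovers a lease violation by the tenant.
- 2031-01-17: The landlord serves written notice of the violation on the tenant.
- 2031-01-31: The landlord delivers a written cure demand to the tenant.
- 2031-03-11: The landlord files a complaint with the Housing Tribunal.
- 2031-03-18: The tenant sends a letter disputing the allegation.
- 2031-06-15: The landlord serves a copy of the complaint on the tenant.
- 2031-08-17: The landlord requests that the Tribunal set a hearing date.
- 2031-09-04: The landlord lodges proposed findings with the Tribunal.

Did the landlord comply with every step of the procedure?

Step 1: 21 days after 2031-01-13 (when the violation is discovered) is 2031-02-03; done 2031-01-17 — timely.
Step 2: the earliest permitted date is 11 days after 2031-01-17 (when the written notice is served), i.e. 2031-01-28; done 2031-01-31, after the minimum wait.
Step 3: the window is 20–53 days after 2031-02-18 (end of the 18-day waiting period, which began when the cure demand is delivered on 2031-01-31), so 2031-03-10 through 2031-04-12; done 2031-03-11 — within the window.
Step 4: 82 days after 2031-03-26 (end of the 15-day objection period, which began when the complaint is filed on 2031-03-11) is 2031-06-16; completed 2031-06-15, before the deadline.
Step 5: the window is 10–33 days after 2031-07-18 (end of the 33-day waiting period, which began when the complaint is served on 2031-06-15), so 2031-07-28 through 2031-08-20; done 2031-08-17, which is between those dates.
Step 6: the window is 6–20 days after 2031-08-17 (when a hearing date is requested), so 2031-08-23 through 2031-09-06; done 2031-09-04 — within the window.

Yes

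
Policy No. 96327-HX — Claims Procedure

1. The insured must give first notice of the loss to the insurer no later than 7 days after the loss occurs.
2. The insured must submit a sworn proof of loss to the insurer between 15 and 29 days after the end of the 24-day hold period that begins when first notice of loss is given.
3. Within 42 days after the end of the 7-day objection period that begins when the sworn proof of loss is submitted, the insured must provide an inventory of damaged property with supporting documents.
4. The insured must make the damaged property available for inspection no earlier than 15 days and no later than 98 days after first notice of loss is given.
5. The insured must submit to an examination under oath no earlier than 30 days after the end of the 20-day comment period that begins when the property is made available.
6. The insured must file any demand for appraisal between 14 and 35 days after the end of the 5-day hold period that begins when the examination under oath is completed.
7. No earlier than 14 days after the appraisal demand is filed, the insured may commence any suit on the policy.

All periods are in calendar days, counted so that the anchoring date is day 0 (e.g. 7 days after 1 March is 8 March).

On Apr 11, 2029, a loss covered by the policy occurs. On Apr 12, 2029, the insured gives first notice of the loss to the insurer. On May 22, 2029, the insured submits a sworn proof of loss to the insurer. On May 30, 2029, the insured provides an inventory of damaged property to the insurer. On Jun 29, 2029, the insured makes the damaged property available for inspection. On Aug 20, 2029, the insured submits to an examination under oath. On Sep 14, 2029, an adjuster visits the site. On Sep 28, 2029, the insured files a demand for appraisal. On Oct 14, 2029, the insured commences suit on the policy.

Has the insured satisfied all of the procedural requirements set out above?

Step 1 — counting 7 days from Apr 11, 2029 (when the loss occurs) gives a deadline of Apr 18, 2029; completed Apr 12, 2029, before the deadline.
Step 2 — 15 and 29 days from May 6, 2029 (end of the 24-day hold period, which began when first notice of loss is given on Apr 12, 2029) are May 21, 2029 and Jun 4, 2029 respectively; done May 22, 2029 — within the window.
Step 3 — counting 42 days from May 29, 2029 (end of the 7-day objection period, which began when the sworn proof of loss is submitted on May 22, 2029) gives a deadline of Jul 10, 2029; completed May 30, 2029, before the deadline.
Step 4 — 15 and 98 days from Apr 12, 2029 (when first notice of loss is given) are Apr 27, 2029 and Jul 19, 2029 respectively; done Jun 29, 2029 — within the window.
Step 5 — must wait 30 days from Jul 19, 2029 (end of the 20-day comment period, which began when the property is made available on Jun 29, 2029), so not before Aug 18, 2029; done Aug 20, 2029, after the minimum wait.
Step 6 — 14 and 35 days from Aug 25, 2029 (end of the 5-day hold period, which began when the examination under oath is completed on Aug 20, 2029) are Sep 8, 2029 and Sep 29, 2029 respectively; Sep 28, 2029 falls inside that range.
Step 7 — must wait 14 days from Sep 28, 2029 (when the appraisal demand is filed), so not before Oct 12, 2029; done Oct 14, 2029, after the minimum wait.

Yes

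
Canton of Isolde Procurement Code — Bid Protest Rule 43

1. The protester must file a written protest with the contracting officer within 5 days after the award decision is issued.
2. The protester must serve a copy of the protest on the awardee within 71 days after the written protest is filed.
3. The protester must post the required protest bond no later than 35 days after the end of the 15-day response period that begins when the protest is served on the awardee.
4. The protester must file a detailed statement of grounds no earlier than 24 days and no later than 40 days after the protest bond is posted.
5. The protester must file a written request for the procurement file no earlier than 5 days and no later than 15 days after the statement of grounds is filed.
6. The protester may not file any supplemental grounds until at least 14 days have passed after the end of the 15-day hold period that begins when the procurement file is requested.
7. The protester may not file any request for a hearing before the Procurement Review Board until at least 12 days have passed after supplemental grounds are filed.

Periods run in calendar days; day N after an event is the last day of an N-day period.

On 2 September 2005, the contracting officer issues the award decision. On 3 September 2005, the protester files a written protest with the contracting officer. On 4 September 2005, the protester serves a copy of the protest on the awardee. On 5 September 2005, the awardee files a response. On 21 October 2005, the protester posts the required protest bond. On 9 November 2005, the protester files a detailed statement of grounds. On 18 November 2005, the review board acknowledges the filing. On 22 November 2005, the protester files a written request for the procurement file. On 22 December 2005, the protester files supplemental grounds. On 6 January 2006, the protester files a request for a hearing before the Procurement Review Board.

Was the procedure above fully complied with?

(1) due by 2 September 2005 + 5 days = 7 September 2005; done 3 September 2005 — timely.
(2) due by 3 September 2005 + 71 days = 13 November 2005; done 4 September 2005 — timely.
(3) due by 19 September 2005 + 35 days = 24 October 2005; completed 21 October 2005, before the deadline.
(4) the permitted window runs from 21 October 2005 + 24 = 14 November 2005 to 21 October 2005 + 40 = 30 November 2005; done 9 November 2005 — 5 days before the window opened.

No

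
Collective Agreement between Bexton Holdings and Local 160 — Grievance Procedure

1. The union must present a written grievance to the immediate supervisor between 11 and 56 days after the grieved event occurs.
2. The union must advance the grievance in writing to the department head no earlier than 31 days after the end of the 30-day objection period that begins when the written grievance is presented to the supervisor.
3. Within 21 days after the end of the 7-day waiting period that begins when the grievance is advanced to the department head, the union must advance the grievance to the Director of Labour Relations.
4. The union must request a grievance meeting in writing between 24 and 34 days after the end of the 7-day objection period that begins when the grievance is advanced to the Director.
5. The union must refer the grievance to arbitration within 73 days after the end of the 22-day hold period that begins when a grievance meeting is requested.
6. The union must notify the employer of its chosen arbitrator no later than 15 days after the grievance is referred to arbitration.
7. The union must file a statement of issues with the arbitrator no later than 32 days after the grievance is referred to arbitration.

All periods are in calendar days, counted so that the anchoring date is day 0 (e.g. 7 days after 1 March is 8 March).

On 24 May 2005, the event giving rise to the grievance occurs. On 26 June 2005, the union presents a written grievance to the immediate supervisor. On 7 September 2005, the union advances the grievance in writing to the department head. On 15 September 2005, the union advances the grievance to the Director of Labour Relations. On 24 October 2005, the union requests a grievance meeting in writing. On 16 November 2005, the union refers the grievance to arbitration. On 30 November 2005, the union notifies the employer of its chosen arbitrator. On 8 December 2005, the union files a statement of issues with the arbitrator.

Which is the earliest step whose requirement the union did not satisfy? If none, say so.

None — every step was satisfied

Step 1: the window is 11–56 days after 24 May 2005 (when the grieved event occurs), so 4 June 2005 through 19 July 2005; done 26 June 2005 — within the window.
Step 2: the earliest permitted date is 31 days after 26 July 2005 (end of the 30-day objection period, which began when the written grievance is presented to the supervisor on 26 June 2005), i.e. 26 August 2005; done 7 September 2005 — permitted.
Step 3: 21 days after 14 September 2005 (end of the 7-day waiting period, which began when the grievance is advanced to the department head on 7 September 2005) is 5 October 2005; completed 15 September 2005, before the deadline.
Step 4: the window is 24–34 days after 22 September 2005 (end of the 7-day objection period, which began when the grievance is advanced to the Director on 15 September 2005), so 16 October 2005 through 26 October 2005; done 24 October 2005 — within the window.
Step 5: 73 days after 15 November 2005 (end of the 22-day hold period, which began when a grievance meeting is requested on 24 October 2005) is 27 January 2006; 16 November 2005 is within that limit.
Step 6: 15 days after 16 November 2005 (when the grievance is referred to arbitration) is 1 December 2005; done 30 November 2005 — timely.
Step 7: 32 days after 16 November 2005 (when the grievance is referred to arbitration) is 18 December 2005; done 8 December 2005 — timely.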